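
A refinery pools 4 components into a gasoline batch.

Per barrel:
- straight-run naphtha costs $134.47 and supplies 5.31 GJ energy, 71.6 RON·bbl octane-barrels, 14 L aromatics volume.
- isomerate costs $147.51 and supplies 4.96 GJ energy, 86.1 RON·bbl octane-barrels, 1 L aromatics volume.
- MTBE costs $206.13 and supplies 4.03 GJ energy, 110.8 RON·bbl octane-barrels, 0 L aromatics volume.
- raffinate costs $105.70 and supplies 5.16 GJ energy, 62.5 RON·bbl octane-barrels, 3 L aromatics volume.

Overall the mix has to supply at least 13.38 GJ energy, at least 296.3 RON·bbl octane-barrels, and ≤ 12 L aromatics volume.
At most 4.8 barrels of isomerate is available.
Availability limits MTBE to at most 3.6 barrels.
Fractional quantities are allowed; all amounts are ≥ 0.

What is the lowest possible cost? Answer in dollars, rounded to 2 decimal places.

$502.45

Let x1 = barrels of straight-run naphtha, x2 = barrels of isomerate, x3 = barrels of MTBE, x4 = barrels of raffinate.
min 134.47x1 + 147.51x2 + 206.13x3 + 105.7x4 s.t.:
  5.31x1 + 4.96x2 + 4.03x3 + 5.16x4 ≥ 13.38   (energy)
  71.6x1 + 86.1x2 + 110.8x3 + 62.5x4 ≥ 296.3   (octane-barrels)
  14x1 + 1x2 + 3x4 ≤ 12   (aromatics volume)
  x2 ≤ 4.8
  x3 ≤ 3.6
  x1, x2, x3, x4 ≥ 0.
The cheapest feasible vertex uses only isomerate, raffinate; straight-run naphtha, MTBE are not used. The octane-barrels and aromatics volume requirements are met with equality.
That vertex is x2 = 0.7094, x4 = 3.7635.
Hence cost = 147.51·0.7094 + 105.7·3.7635 = $502.4455.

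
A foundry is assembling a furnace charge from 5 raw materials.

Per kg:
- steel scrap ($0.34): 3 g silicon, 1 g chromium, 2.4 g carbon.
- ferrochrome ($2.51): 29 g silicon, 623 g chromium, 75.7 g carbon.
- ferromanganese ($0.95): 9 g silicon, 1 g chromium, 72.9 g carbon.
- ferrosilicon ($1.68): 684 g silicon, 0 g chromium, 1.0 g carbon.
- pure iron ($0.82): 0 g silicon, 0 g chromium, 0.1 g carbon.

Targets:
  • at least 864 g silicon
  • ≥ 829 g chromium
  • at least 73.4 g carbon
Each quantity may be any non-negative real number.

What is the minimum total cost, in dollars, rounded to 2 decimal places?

$5.37

Treat it as an LP. Let x1 = kg of steel scrap, x2 = kg of ferrochrome, x3 = kg of ferromanganese, x4 = kg of ferrosilicon, x5 = kg of pure iron.
min 0.34x1 + 2.51x2 + 0.95x3 + 1.68x4 + 0.82x5 subject to:
  3x1 + 29x2 + 9x3 + 684x4 ≥ 864   (silicon)
  1x1 + 623x2 + 1x3 ≥ 829   (chromium)
  2.4x1 + 75.7x2 + 72.9x3 + 1x4 + 0.1x5 ≥ 73.4   (carbon)
  x1, x2, x3, x4, x5 ≥ 0.
The optimal basis is {ferrochrome, ferrosilicon}; steel scrap, ferromanganese, pure iron drop out. There the silicon and chromium constraints are tight.
So ferrochrome = 1.331 kg, ferrosilicon = 1.207 kg.
Objective = 2.51·1.331 + 1.68·1.207 = 5.3686.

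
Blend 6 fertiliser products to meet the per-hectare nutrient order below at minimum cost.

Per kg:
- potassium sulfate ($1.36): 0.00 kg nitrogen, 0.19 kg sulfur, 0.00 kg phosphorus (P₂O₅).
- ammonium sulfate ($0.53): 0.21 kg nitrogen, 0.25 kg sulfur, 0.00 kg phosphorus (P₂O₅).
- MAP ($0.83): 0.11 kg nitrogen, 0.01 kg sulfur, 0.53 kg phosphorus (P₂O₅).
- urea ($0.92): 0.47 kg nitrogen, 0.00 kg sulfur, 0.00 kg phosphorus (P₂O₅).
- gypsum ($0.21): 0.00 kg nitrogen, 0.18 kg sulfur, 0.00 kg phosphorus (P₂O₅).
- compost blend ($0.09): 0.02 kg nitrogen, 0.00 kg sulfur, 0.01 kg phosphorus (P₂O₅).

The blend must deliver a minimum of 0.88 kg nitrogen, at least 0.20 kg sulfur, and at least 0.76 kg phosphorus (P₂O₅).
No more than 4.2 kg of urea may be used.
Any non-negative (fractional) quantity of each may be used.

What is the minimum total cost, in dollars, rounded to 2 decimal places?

$2.69

Let x1 = kg of potassium sulfate, x2 = kg of ammonium sulfate, x3 = kg of MAP, x4 = kg of urea, x5 = kg of gypsum, x6 = kg of compost blend.
Minimise 1.36x1 + 0.53x2 + 0.83x3 + 0.92x4 + 0.21x5 + 0.09x6 s.t.:
  0.21x2 + 0.11x3 + 0.47x4 + 0.02x6 ≥ 0.88   (nitrogen)
  0.19x1 + 0.25x2 + 0.01x3 + 0.18x5 ≥ 0.2   (sulfur)
  0.53x3 + 0.01x6 ≥ 0.76   (phosphorus (P₂O₅))
  x4 ≤ 4.2
  x1, x2, x3, x4, x5, x6 ≥ 0.
The cheapest feasible vertex uses only ammonium sulfate, MAP, urea; potassium sulfate, gypsum, compost blend are not used. There the nitrogen, sulfur, phosphorus (P₂O₅) constraints are tight.
Optimal quantities: ammonium sulfate = 0.7426 kg, MAP = 1.434 kg, urea = 1.205 kg.
Total cost: 0.53·0.7426 + 0.83·1.434 + 0.92·1.205 = 2.6924.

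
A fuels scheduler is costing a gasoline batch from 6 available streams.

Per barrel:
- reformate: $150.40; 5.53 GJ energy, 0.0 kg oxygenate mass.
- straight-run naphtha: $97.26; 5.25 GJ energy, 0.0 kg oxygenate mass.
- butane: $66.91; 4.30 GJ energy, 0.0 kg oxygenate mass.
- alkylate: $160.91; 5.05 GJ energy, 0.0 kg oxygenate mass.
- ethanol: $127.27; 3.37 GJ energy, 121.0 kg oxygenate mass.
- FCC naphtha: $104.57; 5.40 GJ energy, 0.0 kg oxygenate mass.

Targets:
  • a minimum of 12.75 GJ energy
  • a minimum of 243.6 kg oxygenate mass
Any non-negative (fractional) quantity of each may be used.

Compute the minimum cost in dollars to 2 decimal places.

$349.05

Let x1 = barrels of reformate, x2 = barrels of straight-run naphtha, x3 = barrels of butane, x4 = barrels of alkylate, x5 = barrels of ethanol, x6 = barrels of FCC naphtha.
min 150.4x1 + 97.26x2 + 66.91x3 + 160.91x4 + 127.27x5 + 104.57x6 with:
  5.53x1 + 5.25x2 + 4.3x3 + 5.05x4 + 3.37x5 + 5.4x6 ≥ 12.75   (energy)
  121x5 ≥ 243.6   (oxygenate mass)
  x1, x2, x3, x4, x5, x6 ≥ 0.
The minimum-cost mix takes nothing from reformate, straight-run naphtha, alkylate, FCC naphtha — only butane, ethanol. The energy and oxygenate mass requirements are met with equality.
Solving gives x3 = 1.38731, x5 = 2.01322.
Hence cost = 66.91·1.38731 + 127.27·2.01322 = $349.0474.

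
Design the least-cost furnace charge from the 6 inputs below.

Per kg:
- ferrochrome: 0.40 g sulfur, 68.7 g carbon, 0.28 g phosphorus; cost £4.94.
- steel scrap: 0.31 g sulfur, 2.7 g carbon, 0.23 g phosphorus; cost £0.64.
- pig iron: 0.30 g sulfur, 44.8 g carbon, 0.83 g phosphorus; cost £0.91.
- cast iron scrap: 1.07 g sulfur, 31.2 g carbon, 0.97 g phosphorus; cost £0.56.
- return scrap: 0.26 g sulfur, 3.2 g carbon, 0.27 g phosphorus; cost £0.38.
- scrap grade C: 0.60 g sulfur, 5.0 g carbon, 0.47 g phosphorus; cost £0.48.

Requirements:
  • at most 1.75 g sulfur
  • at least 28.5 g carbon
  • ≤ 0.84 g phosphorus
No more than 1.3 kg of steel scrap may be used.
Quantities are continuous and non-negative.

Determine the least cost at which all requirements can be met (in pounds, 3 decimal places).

This is a linear program. Let x1 = kg of ferrochrome, x2 = kg of steel scrap, x3 = kg of pig iron, x4 = kg of cast iron scrap, x5 = kg of return scrap, x6 = kg of scrap grade C.
min 4.94x1 + 0.64x2 + 0.91x3 + 0.56x4 + 0.38x5 + 0.48x6 s.t.:
  0.4x1 + 0.31x2 + 0.3x3 + 1.07x4 + 0.26x5 + 0.6x6 ≤ 1.75   (sulfur)
  68.7x1 + 2.7x2 + 44.8x3 + 31.2x4 + 3.2x5 + 5x6 ≥ 28.5   (carbon)
  0.28x1 + 0.23x2 + 0.83x3 + 0.97x4 + 0.27x5 + 0.47x6 ≤ 0.84   (phosphorus)
  x2 ≤ 1.3
  x1, x2, x3, x4, x5, x6 ≥ 0.
The minimum-cost mix takes nothing from ferrochrome, steel scrap, return scrap, scrap grade C — only pig iron, cast iron scrap. The carbon and phosphorus requirements are met with equality.
Solving gives x3 = 0.08183, x4 = 0.796.
Total cost: 0.91·0.08183 + 0.56·0.796 = 0.52023.

£0.520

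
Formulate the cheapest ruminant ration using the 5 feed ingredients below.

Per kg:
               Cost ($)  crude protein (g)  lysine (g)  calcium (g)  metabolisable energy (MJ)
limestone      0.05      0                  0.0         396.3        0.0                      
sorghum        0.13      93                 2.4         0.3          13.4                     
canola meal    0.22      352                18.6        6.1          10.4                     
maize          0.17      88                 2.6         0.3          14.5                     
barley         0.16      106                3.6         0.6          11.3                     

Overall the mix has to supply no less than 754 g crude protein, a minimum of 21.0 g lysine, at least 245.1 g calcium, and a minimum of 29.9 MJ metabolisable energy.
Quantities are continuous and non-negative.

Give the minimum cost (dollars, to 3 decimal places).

$0.552

Let x1 = kg of limestone, x2 = kg of sorghum, x3 = kg of canola meal, x4 = kg of maize, x5 = kg of barley.
Minimize 0.05x1 + 0.13x2 + 0.22x3 + 0.17x4 + 0.16x5 with:
  93x2 + 352x3 + 88x4 + 106x5 ≥ 754   (crude protein)
  2.4x2 + 18.6x3 + 2.6x4 + 3.6x5 ≥ 21   (lysine)
  396.3x1 + 0.3x2 + 6.1x3 + 0.3x4 + 0.6x5 ≥ 245.1   (calcium)
  13.4x2 + 10.4x3 + 14.5x4 + 11.3x5 ≥ 29.9   (metabolisable energy)
  x1, x2, x3, x4, x5 ≥ 0.
At the optimum only limestone, sorghum, canola meal are positive (maize, barley = 0). The crude protein, calcium, metabolisable energy requirements are met with equality.
Optimal quantities: limestone = 0.5879 kg, sorghum = 0.7156 kg, canola meal = 1.953 kg.
Objective = 0.05·0.5879 + 0.13·0.7156 + 0.22·1.953 = 0.55208.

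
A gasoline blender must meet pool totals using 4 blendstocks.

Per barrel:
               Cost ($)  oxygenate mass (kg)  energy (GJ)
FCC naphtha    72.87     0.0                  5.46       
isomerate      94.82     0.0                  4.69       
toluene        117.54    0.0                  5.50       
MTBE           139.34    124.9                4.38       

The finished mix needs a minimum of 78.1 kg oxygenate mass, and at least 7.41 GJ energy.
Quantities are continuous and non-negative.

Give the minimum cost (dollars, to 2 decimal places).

This is a linear program. Let x1 = barrels of FCC naphtha, x2 = barrels of isomerate, x3 = barrels of toluene, x4 = barrels of MTBE.
min 72.87x1 + 94.82x2 + 117.54x3 + 139.34x4 s.t.:
  124.9x4 ≥ 78.1   (oxygenate mass)
  5.46x1 + 4.69x2 + 5.5x3 + 4.38x4 ≥ 7.41   (energy)
  x1, x2, x3, x4 ≥ 0.
The optimal basis is {FCC naphtha, MTBE}; isomerate, toluene drop out. Binding constraints: oxygenate mass and energy.
That vertex is x1 = 0.8555, x4 = 0.6253.
Total cost: 72.87·0.8555 + 139.34·0.6253 = 149.4696.

$149.47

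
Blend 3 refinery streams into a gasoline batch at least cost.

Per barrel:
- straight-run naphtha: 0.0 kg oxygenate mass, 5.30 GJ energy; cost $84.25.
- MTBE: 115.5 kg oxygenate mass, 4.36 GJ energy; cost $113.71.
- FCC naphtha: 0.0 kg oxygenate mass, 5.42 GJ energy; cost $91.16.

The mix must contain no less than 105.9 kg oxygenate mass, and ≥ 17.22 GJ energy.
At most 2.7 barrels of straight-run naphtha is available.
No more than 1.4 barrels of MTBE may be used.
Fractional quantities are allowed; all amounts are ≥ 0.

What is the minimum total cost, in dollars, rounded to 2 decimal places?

Let x1 = barrels of straight-run naphtha, x2 = barrels of MTBE, x3 = barrels of FCC naphtha.
Minimize 84.25x1 + 113.71x2 + 91.16x3 subject to:
  115.5x2 ≥ 105.9   (oxygenate mass)
  5.3x1 + 4.36x2 + 5.42x3 ≥ 17.22   (energy)
  x1 ≤ 2.7
  x2 ≤ 1.4
  x1, x2, x3 ≥ 0.
The optimal basis is {straight-run naphtha, MTBE}; FCC naphtha drops out. The oxygenate mass and energy requirements are met with equality.
That vertex is x1 = 2.49479, x2 = 0.916883.
Total cost: 84.25·2.49479 + 113.71·0.916883 = 314.4448.

$314.44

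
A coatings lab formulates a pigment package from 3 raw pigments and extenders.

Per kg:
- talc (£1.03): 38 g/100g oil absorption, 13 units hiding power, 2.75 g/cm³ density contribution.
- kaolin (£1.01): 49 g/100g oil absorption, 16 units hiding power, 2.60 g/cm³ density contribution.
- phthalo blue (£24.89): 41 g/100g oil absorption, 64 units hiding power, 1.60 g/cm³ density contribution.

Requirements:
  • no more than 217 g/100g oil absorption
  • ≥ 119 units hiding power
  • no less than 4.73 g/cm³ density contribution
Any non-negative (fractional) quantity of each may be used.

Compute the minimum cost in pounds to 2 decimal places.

Let x1 = kg of talc, x2 = kg of kaolin, x3 = kg of phthalo blue.
min 1.03x1 + 1.01x2 + 24.89x3 s.t.:
  38x1 + 49x2 + 41x3 ≤ 217   (oil absorption)
  13x1 + 16x2 + 64x3 ≥ 119   (hiding power)
  2.75x1 + 2.6x2 + 1.6x3 ≥ 4.73   (density contribution)
  x1, x2, x3 ≥ 0.
The cheapest feasible vertex uses only talc, phthalo blue; kaolin is not used. Binding constraints: oil absorption and hiding power.
That vertex is x1 = 4.744, x3 = 0.8957.
Objective = 1.03·4.744 + 24.89·0.8957 = 27.1803.

£27.18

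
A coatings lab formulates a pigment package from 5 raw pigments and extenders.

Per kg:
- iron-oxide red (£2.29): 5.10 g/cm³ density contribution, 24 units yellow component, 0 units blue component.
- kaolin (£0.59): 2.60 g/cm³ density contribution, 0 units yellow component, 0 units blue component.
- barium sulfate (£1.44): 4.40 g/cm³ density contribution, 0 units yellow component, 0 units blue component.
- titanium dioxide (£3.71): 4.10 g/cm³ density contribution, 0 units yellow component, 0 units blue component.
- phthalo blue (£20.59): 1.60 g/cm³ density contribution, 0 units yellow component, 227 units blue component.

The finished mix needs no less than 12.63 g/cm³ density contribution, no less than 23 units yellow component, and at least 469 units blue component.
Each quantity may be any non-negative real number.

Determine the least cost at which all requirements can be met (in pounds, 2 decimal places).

£45.74

Treat it as an LP. Let x1 = kg of iron-oxide red, x2 = kg of kaolin, x3 = kg of barium sulfate, x4 = kg of titanium dioxide, x5 = kg of phthalo blue.
Minimize 2.29x1 + 0.59x2 + 1.44x3 + 3.71x4 + 20.59x5 subject to:
  5.1x1 + 2.6x2 + 4.4x3 + 4.1x4 + 1.6x5 ≥ 12.63   (density contribution)
  24x1 ≥ 23   (yellow component)
  227x5 ≥ 469   (blue component)
  x1, x2, x3, x4, x5 ≥ 0.
The minimum-cost mix takes nothing from barium sulfate, titanium dioxide — only iron-oxide red, kaolin, phthalo blue. The density contribution, yellow component, blue component requirements are met with equality.
So iron-oxide red = 0.9583 kg, kaolin = 1.706 kg, phthalo blue = 2.066 kg.
Hence cost = 2.29·0.9583 + 0.59·1.706 + 20.59·2.066 = £45.7400.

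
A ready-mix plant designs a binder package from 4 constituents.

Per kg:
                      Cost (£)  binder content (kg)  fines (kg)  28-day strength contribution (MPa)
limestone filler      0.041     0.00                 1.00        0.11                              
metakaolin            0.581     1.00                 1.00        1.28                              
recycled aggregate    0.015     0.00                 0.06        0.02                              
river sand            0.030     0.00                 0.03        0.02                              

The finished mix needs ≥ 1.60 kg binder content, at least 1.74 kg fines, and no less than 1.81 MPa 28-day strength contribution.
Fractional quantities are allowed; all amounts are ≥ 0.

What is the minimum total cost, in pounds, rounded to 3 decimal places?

£0.935

Treat it as an LP. Let x1 = kg of limestone filler, x2 = kg of metakaolin, x3 = kg of recycled aggregate, x4 = kg of river sand.
min 0.041x1 + 0.581x2 + 0.015x3 + 0.03x4 subject to:
  1x2 ≥ 1.6   (binder content)
  1x1 + 1x2 + 0.06x3 + 0.03x4 ≥ 1.74   (fines)
  0.11x1 + 1.28x2 + 0.02x3 + 0.02x4 ≥ 1.81   (28-day strength contribution)
  x1, x2, x3, x4 ≥ 0.
The minimum-cost mix takes nothing from recycled aggregate, river sand — only limestone filler, metakaolin. The binder content and fines requirements are met with equality.
That vertex is x1 = 0.14, x2 = 1.6.
Objective = 0.041·0.14 + 0.581·1.6 = 0.93534.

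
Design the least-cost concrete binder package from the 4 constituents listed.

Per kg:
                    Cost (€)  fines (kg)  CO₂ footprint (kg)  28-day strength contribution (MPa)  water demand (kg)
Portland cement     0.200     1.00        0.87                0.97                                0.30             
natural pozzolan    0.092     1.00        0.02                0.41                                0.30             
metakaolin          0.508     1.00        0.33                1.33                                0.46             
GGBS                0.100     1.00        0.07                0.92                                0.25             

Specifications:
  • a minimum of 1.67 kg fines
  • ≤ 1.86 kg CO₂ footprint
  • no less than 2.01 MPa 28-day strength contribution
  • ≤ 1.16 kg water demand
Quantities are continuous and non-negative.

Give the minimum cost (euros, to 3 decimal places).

Let x1 = kg of Portland cement, x2 = kg of natural pozzolan, x3 = kg of metakaolin, x4 = kg of GGBS.
Minimise 0.2x1 + 0.092x2 + 0.508x3 + 0.1x4 s.t.:
  1x1 + 1x2 + 1x3 + 1x4 ≥ 1.67   (fines)
  0.87x1 + 0.02x2 + 0.33x3 + 0.07x4 ≤ 1.86   (CO₂ footprint)
  0.97x1 + 0.41x2 + 1.33x3 + 0.92x4 ≥ 2.01   (28-day strength contribution)
  0.3x1 + 0.3x2 + 0.46x3 + 0.25x4 ≤ 1.16   (water demand)
  x1, x2, x3, x4 ≥ 0.
The optimal basis is {GGBS}; Portland cement, natural pozzolan, metakaolin drop out. There the 28-day strength contribution constraint is tight.
So GGBS = 2.1848 kg.
Total cost: 0.1·2.1848 = 0.21848.

€0.218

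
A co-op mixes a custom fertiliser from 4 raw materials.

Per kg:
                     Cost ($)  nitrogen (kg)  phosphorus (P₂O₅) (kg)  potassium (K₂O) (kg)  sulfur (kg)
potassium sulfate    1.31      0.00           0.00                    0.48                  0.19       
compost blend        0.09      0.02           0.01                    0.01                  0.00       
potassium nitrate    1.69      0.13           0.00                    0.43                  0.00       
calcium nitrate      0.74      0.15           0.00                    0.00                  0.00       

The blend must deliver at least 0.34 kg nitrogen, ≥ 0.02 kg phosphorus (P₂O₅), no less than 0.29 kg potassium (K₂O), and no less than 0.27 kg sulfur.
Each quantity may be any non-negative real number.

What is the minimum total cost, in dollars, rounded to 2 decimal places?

Let x1 = kg of potassium sulfate, x2 = kg of compost blend, x3 = kg of potassium nitrate, x4 = kg of calcium nitrate.
Minimize 1.31x1 + 0.09x2 + 1.69x3 + 0.74x4 with:
  0.02x2 + 0.13x3 + 0.15x4 ≥ 0.34   (nitrogen)
  0.01x2 ≥ 0.02   (phosphorus (P₂O₅))
  0.48x1 + 0.01x2 + 0.43x3 ≥ 0.29   (potassium (K₂O))
  0.19x1 ≥ 0.27   (sulfur)
  x1, x2, x3, x4 ≥ 0.
The minimum-cost mix takes nothing from potassium nitrate, calcium nitrate — only potassium sulfate, compost blend. The nitrogen and sulfur requirements are met with equality.
Solving gives x1 = 1.421, x2 = 17.
Objective = 1.31·1.421 + 0.09·17 = 3.3915.

$3.39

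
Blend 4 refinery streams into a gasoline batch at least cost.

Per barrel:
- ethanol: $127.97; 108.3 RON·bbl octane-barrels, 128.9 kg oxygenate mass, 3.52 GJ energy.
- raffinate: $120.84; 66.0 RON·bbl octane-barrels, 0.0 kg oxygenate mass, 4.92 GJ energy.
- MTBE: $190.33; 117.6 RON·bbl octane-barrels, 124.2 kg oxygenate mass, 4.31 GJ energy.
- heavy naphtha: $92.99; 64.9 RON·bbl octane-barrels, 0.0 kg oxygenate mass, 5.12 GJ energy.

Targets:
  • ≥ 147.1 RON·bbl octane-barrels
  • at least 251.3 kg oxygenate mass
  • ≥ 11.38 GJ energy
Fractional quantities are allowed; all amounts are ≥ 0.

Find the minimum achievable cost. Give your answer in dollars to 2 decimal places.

$331.53

Let x1 = barrels of ethanol, x2 = barrels of raffinate, x3 = barrels of MTBE, x4 = barrels of heavy naphtha.
min 127.97x1 + 120.84x2 + 190.33x3 + 92.99x4 s.t.:
  108.3x1 + 66x2 + 117.6x3 + 64.9x4 ≥ 147.1   (octane-barrels)
  128.9x1 + 124.2x3 ≥ 251.3   (oxygenate mass)
  3.52x1 + 4.92x2 + 4.31x3 + 5.12x4 ≥ 11.38   (energy)
  x1, x2, x3, x4 ≥ 0.
The cheapest feasible vertex uses only ethanol, heavy naphtha; raffinate, MTBE are not used. Binding constraints: oxygenate mass and energy.
So ethanol = 1.94957 barrels, heavy naphtha = 0.882325 barrels.
Total cost: 127.97·1.94957 + 92.99·0.882325 = 331.5339.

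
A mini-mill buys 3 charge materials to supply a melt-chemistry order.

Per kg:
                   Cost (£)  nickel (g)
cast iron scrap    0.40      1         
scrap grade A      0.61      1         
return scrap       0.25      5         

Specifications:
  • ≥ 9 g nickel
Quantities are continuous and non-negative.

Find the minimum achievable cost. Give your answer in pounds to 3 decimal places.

£0.450

Let x1 = kg of cast iron scrap, x2 = kg of scrap grade A, x3 = kg of return scrap.
Minimise 0.4x1 + 0.61x2 + 0.25x3 s.t.:
  1x1 + 1x2 + 5x3 ≥ 9   (nickel)
  x1, x2, x3 ≥ 0.
The cheapest feasible vertex uses only return scrap; cast iron scrap, scrap grade A are not used. The nickel requirement is met with equality.
So return scrap = 1.8 kg.
Cost = 0.25·1.8 = 0.45000.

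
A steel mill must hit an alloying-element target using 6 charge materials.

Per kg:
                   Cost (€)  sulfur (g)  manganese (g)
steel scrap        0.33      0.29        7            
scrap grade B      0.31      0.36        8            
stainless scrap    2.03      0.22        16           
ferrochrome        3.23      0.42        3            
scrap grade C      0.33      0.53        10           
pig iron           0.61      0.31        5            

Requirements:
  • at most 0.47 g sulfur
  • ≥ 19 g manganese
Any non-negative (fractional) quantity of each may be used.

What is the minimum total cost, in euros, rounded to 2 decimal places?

€1.81

Let x1 = kg of steel scrap, x2 = kg of scrap grade B, x3 = kg of stainless scrap, x4 = kg of ferrochrome, x5 = kg of scrap grade C, x6 = kg of pig iron.
Minimise 0.33x1 + 0.31x2 + 2.03x3 + 3.23x4 + 0.33x5 + 0.61x6 with:
  0.29x1 + 0.36x2 + 0.22x3 + 0.42x4 + 0.53x5 + 0.31x6 ≤ 0.47   (sulfur)
  7x1 + 8x2 + 16x3 + 3x4 + 10x5 + 5x6 ≥ 19   (manganese)
  x1, x2, x3, x4, x5, x6 ≥ 0.
At the optimum only steel scrap, stainless scrap are positive (scrap grade B, ferrochrome, scrap grade C, pig iron = 0). Binding constraints: sulfur and manganese.
Optimal quantities: steel scrap = 1.077 kg, stainless scrap = 0.7161 kg.
Cost = 0.33·1.077 + 2.03·0.7161 = 1.8091.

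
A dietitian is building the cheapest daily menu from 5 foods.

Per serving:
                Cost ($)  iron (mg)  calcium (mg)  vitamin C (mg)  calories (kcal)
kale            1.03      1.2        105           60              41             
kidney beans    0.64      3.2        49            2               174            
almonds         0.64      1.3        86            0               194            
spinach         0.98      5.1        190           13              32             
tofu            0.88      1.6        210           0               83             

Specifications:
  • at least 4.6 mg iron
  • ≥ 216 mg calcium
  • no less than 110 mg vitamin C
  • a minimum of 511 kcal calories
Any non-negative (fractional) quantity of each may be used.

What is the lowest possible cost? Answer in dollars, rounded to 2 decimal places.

$3.33

Set it up as a linear program. Let x1 = servings of kale, x2 = servings of kidney beans, x3 = servings of almonds, x4 = servings of spinach, x5 = servings of tofu.
Minimize 1.03x1 + 0.64x2 + 0.64x3 + 0.98x4 + 0.88x5 with:
  1.2x1 + 3.2x2 + 1.3x3 + 5.1x4 + 1.6x5 ≥ 4.6   (iron)
  105x1 + 49x2 + 86x3 + 190x4 + 210x5 ≥ 216   (calcium)
  60x1 + 2x2 + 13x4 ≥ 110   (vitamin C)
  41x1 + 174x2 + 194x3 + 32x4 + 83x5 ≥ 511   (calories)
  x1, x2, x3, x4, x5 ≥ 0.
The cheapest feasible vertex uses only kale, almonds; kidney beans, spinach, tofu are not used. Binding constraints: vitamin C and calories.
Solving gives x1 = 1.833, x3 = 2.247.
Hence cost = 1.03·1.833 + 0.64·2.247 = $3.3261.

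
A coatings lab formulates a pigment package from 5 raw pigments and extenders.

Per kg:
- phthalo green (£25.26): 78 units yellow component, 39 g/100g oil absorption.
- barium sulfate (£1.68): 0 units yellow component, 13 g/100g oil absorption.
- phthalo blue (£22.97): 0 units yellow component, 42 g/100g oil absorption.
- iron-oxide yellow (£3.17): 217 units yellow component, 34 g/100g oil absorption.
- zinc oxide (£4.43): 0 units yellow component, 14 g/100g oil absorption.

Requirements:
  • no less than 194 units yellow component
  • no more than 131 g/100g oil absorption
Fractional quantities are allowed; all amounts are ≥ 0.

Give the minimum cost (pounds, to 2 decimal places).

£2.83

Set it up as a linear program. Let x1 = kg of phthalo green, x2 = kg of barium sulfate, x3 = kg of phthalo blue, x4 = kg of iron-oxide yellow, x5 = kg of zinc oxide.
Minimize 25.26x1 + 1.68x2 + 22.97x3 + 3.17x4 + 4.43x5 with:
  78x1 + 217x4 ≥ 194   (yellow component)
  39x1 + 13x2 + 42x3 + 34x4 + 14x5 ≤ 131   (oil absorption)
  x1, x2, x3, x4, x5 ≥ 0.
The optimal basis is {iron-oxide yellow}; phthalo green, barium sulfate, phthalo blue, zinc oxide drop out. The yellow component requirement is met with equality.
That vertex is x4 = 0.894.
Total cost: 3.17·0.894 = 2.8340.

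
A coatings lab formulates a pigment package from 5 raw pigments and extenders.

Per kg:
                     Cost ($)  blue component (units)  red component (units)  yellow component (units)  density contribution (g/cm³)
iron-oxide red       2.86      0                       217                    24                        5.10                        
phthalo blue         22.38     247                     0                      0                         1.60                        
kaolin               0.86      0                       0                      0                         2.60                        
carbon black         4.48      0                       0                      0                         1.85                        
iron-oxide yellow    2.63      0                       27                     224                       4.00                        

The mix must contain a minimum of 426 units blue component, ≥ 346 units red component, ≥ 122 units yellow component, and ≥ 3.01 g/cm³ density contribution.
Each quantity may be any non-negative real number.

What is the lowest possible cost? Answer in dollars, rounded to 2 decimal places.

$44.02

Let x1 = kg of iron-oxide red, x2 = kg of phthalo blue, x3 = kg of kaolin, x4 = kg of carbon black, x5 = kg of iron-oxide yellow.
Minimize 2.86x1 + 22.38x2 + 0.86x3 + 4.48x4 + 2.63x5 with:
  247x2 ≥ 426   (blue component)
  217x1 + 27x5 ≥ 346   (red component)
  24x1 + 224x5 ≥ 122   (yellow component)
  5.1x1 + 1.6x2 + 2.6x3 + 1.85x4 + 4x5 ≥ 3.01   (density contribution)
  x1, x2, x3, x4, x5 ≥ 0.
The minimum-cost mix takes nothing from kaolin, carbon black — only iron-oxide red, phthalo blue, iron-oxide yellow. The blue component, red component, yellow component requirements are met with equality.
Solving gives x1 = 1.5473, x2 = 1.7247, x5 = 0.37886.
Cost = 2.86·1.5473 + 22.38·1.7247 + 2.63·0.37886 = 44.0205.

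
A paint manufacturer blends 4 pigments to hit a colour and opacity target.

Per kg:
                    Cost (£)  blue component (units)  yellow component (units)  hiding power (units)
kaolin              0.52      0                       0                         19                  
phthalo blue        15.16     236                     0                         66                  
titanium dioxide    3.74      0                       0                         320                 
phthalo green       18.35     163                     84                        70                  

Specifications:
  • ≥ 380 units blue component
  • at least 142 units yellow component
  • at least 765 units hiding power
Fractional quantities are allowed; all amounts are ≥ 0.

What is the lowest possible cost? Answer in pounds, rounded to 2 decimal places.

Let x1 = kg of kaolin, x2 = kg of phthalo blue, x3 = kg of titanium dioxide, x4 = kg of phthalo green.
Minimise 0.52x1 + 15.16x2 + 3.74x3 + 18.35x4 with:
  236x2 + 163x4 ≥ 380   (blue component)
  84x4 ≥ 142   (yellow component)
  19x1 + 66x2 + 320x3 + 70x4 ≥ 765   (hiding power)
  x1, x2, x3, x4 ≥ 0.
The minimum-cost mix takes nothing from kaolin — only phthalo blue, titanium dioxide, phthalo green. The blue component, yellow component, hiding power requirements are met with equality.
Optimal quantities: phthalo blue = 0.44259 kg, titanium dioxide = 1.9295 kg, phthalo green = 1.6905 kg.
Objective = 15.16·0.44259 + 3.74·1.9295 + 18.35·1.6905 = 44.9467.

£44.95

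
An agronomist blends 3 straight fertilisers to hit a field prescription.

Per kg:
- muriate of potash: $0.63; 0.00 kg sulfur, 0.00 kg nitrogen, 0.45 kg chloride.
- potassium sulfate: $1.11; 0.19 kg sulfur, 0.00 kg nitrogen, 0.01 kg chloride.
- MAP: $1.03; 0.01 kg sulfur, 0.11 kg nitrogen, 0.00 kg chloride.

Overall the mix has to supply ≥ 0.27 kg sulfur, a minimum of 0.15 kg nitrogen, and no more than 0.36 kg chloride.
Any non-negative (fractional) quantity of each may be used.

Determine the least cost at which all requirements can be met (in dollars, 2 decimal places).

Let x1 = kg of muriate of potash, x2 = kg of potassium sulfate, x3 = kg of MAP.
Minimise 0.63x1 + 1.11x2 + 1.03x3 with:
  0.19x2 + 0.01x3 ≥ 0.27   (sulfur)
  0.11x3 ≥ 0.15   (nitrogen)
  0.45x1 + 0.01x2 ≤ 0.36   (chloride)
  x1, x2, x3 ≥ 0.
At the optimum only potassium sulfate, MAP are positive (muriate of potash = 0). Binding constraints: sulfur and nitrogen.
Solving gives x2 = 1.349, x3 = 1.364.
Objective = 1.11·1.349 + 1.03·1.364 = 2.9023.

$2.90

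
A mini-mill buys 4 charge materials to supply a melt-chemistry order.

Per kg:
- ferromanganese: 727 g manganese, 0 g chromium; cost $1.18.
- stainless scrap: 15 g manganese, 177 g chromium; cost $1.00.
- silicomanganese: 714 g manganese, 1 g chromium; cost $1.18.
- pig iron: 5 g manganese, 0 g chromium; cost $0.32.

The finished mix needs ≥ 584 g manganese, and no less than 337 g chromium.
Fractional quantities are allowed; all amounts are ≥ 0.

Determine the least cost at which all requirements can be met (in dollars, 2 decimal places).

Treat it as an LP. Let x1 = kg of ferromanganese, x2 = kg of stainless scrap, x3 = kg of silicomanganese, x4 = kg of pig iron.
Minimize 1.18x1 + 1x2 + 1.18x3 + 0.32x4 s.t.:
  727x1 + 15x2 + 714x3 + 5x4 ≥ 584   (manganese)
  177x2 + 1x3 ≥ 337   (chromium)
  x1, x2, x3, x4 ≥ 0.
The minimum-cost mix takes nothing from silicomanganese, pig iron — only ferromanganese, stainless scrap. The manganese and chromium requirements are met with equality.
So ferromanganese = 0.764 kg, stainless scrap = 1.904 kg.
Objective = 1.18·0.764 + 1·1.904 = 2.8055.

$2.81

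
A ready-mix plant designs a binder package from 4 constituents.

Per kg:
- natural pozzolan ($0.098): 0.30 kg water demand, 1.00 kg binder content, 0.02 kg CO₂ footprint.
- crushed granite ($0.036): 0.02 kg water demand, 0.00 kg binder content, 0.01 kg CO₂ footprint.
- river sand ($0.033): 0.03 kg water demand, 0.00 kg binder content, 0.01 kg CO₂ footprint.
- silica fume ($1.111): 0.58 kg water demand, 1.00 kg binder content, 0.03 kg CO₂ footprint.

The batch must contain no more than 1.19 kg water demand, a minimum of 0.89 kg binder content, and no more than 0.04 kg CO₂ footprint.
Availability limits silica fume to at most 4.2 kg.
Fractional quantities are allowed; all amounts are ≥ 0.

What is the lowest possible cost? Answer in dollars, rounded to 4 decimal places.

$0.0872

Let x1 = kg of natural pozzolan, x2 = kg of crushed granite, x3 = kg of river sand, x4 = kg of silica fume.
Minimise 0.098x1 + 0.036x2 + 0.033x3 + 1.111x4 with:
  0.3x1 + 0.02x2 + 0.03x3 + 0.58x4 ≤ 1.19   (water demand)
  1x1 + 1x4 ≥ 0.89   (binder content)
  0.02x1 + 0.01x2 + 0.01x3 + 0.03x4 ≤ 0.04   (CO₂ footprint)
  x4 ≤ 4.2
  x1, x2, x3, x4 ≥ 0.
The optimal basis is {natural pozzolan}; crushed granite, river sand, silica fume drop out. There the binder content constraint is tight.
That vertex is x1 = 0.89.
Cost = 0.098·0.89 = 0.087220.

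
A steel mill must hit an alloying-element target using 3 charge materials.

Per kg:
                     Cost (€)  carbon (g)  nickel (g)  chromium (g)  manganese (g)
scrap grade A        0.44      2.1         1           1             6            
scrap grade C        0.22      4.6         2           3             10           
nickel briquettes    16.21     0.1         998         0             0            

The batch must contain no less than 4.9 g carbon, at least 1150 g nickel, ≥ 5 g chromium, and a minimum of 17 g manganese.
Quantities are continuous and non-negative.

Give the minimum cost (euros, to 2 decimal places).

Set it up as a linear program. Let x1 = kg of scrap grade A, x2 = kg of scrap grade C, x3 = kg of nickel briquettes.
Minimise 0.44x1 + 0.22x2 + 16.21x3 with:
  2.1x1 + 4.6x2 + 0.1x3 ≥ 4.9   (carbon)
  1x1 + 2x2 + 998x3 ≥ 1150   (nickel)
  1x1 + 3x2 ≥ 5   (chromium)
  6x1 + 10x2 ≥ 17   (manganese)
  x1, x2, x3 ≥ 0.
The cheapest feasible vertex uses only scrap grade C, nickel briquettes; scrap grade A is not used. The nickel and manganese requirements are met with equality.
Optimal quantities: scrap grade C = 1.7 kg, nickel briquettes = 1.149 kg.
Objective = 0.22·1.7 + 16.21·1.149 = 18.9993.

€19.00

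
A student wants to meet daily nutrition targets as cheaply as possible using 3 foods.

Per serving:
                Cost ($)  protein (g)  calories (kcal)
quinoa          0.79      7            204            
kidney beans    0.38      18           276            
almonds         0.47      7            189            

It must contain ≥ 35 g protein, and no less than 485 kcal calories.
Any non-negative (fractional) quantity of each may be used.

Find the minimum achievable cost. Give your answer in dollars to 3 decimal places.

Set it up as a linear program. Let x1 = servings of quinoa, x2 = servings of kidney beans, x3 = servings of almonds.
min 0.79x1 + 0.38x2 + 0.47x3 s.t.:
  7x1 + 18x2 + 7x3 ≥ 35   (protein)
  204x1 + 276x2 + 189x3 ≥ 485   (calories)
  x1, x2, x3 ≥ 0.
The cheapest feasible vertex uses only kidney beans; quinoa, almonds are not used. There the protein constraint is tight.
Solving gives x2 = 1.944.
Total cost: 0.38·1.944 = 0.73872.

$0.739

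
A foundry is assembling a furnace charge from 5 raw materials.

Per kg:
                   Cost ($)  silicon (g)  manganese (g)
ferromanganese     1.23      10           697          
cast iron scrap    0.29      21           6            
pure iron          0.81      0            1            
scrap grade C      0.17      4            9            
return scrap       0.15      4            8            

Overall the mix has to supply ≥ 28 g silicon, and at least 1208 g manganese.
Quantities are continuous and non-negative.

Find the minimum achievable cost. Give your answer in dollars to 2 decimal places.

Set it up as a linear program. Let x1 = kg of ferromanganese, x2 = kg of cast iron scrap, x3 = kg of pure iron, x4 = kg of scrap grade C, x5 = kg of return scrap.
min 1.23x1 + 0.29x2 + 0.81x3 + 0.17x4 + 0.15x5 with:
  10x1 + 21x2 + 4x4 + 4x5 ≥ 28   (silicon)
  697x1 + 6x2 + 1x3 + 9x4 + 8x5 ≥ 1208   (manganese)
  x1, x2, x3, x4, x5 ≥ 0.
The optimal basis is {ferromanganese, cast iron scrap}; pure iron, scrap grade C, return scrap drop out. The silicon and manganese requirements are met with equality.
Optimal quantities: ferromanganese = 1.729 kg, cast iron scrap = 0.5101 kg.
Total cost: 1.23·1.729 + 0.29·0.5101 = 2.2746.

$2.27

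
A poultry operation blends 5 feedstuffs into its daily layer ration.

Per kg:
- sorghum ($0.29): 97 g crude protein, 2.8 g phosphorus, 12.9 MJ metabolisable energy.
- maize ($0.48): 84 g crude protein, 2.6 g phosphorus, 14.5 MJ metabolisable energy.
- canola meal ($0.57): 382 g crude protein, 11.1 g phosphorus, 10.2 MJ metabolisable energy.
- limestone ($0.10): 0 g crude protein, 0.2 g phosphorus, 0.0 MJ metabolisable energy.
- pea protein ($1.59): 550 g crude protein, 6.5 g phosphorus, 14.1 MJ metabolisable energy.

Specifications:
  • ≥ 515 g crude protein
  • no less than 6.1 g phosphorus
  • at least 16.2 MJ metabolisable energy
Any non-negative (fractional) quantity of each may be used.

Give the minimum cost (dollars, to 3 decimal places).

Let x1 = kg of sorghum, x2 = kg of maize, x3 = kg of canola meal, x4 = kg of limestone, x5 = kg of pea protein.
Minimize 0.29x1 + 0.48x2 + 0.57x3 + 0.1x4 + 1.59x5 with:
  97x1 + 84x2 + 382x3 + 550x5 ≥ 515   (crude protein)
  2.8x1 + 2.6x2 + 11.1x3 + 0.2x4 + 6.5x5 ≥ 6.1   (phosphorus)
  12.9x1 + 14.5x2 + 10.2x3 + 14.1x5 ≥ 16.2   (metabolisable energy)
  x1, x2, x3, x4, x5 ≥ 0.
At the optimum only sorghum, canola meal are positive (maize, limestone, pea protein = 0). There the crude protein and metabolisable energy constraints are tight.
That vertex is x1 = 0.2375, x3 = 1.288.
Total cost: 0.29·0.2375 + 0.57·1.288 = 0.80304.

$0.803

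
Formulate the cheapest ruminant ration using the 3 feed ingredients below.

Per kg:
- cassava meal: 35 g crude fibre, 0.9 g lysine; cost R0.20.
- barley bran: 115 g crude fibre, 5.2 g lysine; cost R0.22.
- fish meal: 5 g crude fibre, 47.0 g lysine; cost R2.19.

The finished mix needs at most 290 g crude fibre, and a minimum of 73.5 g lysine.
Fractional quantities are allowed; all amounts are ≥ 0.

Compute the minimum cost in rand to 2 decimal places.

Let x1 = kg of cassava meal, x2 = kg of barley bran, x3 = kg of fish meal.
Minimise 0.2x1 + 0.22x2 + 2.19x3 s.t.:
  35x1 + 115x2 + 5x3 ≤ 290   (crude fibre)
  0.9x1 + 5.2x2 + 47x3 ≥ 73.5   (lysine)
  x1, x2, x3 ≥ 0.
The optimal basis is {barley bran, fish meal}; cassava meal drops out. The crude fibre and lysine requirements are met with equality.
Solving gives x2 = 2.466, x3 = 1.291.
Total cost: 0.22·2.466 + 2.19·1.291 = 3.3698.

R3.37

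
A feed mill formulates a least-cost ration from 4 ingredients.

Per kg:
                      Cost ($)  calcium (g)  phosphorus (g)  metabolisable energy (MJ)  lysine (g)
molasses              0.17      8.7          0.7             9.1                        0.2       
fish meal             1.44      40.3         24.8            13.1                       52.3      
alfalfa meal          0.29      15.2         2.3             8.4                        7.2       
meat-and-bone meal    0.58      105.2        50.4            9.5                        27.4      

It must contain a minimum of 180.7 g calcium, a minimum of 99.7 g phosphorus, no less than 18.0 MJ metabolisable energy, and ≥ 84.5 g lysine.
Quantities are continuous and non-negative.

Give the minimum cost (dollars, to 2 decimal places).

$1.79

Let x1 = kg of molasses, x2 = kg of fish meal, x3 = kg of alfalfa meal, x4 = kg of meat-and-bone meal.
Minimise 0.17x1 + 1.44x2 + 0.29x3 + 0.58x4 subject to:
  8.7x1 + 40.3x2 + 15.2x3 + 105.2x4 ≥ 180.7   (calcium)
  0.7x1 + 24.8x2 + 2.3x3 + 50.4x4 ≥ 99.7   (phosphorus)
  9.1x1 + 13.1x2 + 8.4x3 + 9.5x4 ≥ 18   (metabolisable energy)
  0.2x1 + 52.3x2 + 7.2x3 + 27.4x4 ≥ 84.5   (lysine)
  x1, x2, x3, x4 ≥ 0.
The cheapest feasible vertex uses only meat-and-bone meal; molasses, fish meal, alfalfa meal are not used. Binding constraint: lysine.
Optimal quantities: meat-and-bone meal = 3.084 kg.
Hence cost = 0.58·3.084 = $1.7887.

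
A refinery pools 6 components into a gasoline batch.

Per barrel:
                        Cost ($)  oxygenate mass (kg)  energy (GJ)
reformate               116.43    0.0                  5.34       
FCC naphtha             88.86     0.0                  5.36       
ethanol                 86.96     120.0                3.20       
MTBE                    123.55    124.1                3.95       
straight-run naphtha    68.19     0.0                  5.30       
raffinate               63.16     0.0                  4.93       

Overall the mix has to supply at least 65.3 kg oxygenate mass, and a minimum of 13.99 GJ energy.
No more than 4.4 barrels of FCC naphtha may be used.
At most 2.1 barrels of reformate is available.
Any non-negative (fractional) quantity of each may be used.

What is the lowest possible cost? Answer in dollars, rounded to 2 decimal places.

$204.24

Set it up as a linear program. Let x1 = barrels of reformate, x2 = barrels of FCC naphtha, x3 = barrels of ethanol, x4 = barrels of MTBE, x5 = barrels of straight-run naphtha, x6 = barrels of raffinate.
min 116.43x1 + 88.86x2 + 86.96x3 + 123.55x4 + 68.19x5 + 63.16x6 s.t.:
  120x3 + 124.1x4 ≥ 65.3   (oxygenate mass)
  5.34x1 + 5.36x2 + 3.2x3 + 3.95x4 + 5.3x5 + 4.93x6 ≥ 13.99   (energy)
  x2 ≤ 4.4
  x1 ≤ 2.1
  x1, x2, x3, x4, x5, x6 ≥ 0.
At the optimum only ethanol, raffinate are positive (reformate, FCC naphtha, MTBE, straight-run naphtha = 0). There the oxygenate mass and energy constraints are tight.
So ethanol = 0.54417 barrels, raffinate = 2.4845 barrels.
Total cost: 86.96·0.54417 + 63.16·2.4845 = 204.2420.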